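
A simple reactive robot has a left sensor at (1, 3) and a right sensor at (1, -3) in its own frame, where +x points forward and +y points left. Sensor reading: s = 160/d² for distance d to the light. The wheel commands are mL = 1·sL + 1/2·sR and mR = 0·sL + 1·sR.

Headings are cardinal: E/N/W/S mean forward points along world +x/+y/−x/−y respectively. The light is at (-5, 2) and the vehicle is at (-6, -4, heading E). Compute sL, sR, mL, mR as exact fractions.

160/9 160/81 1520/81 160/81

left sensor world pos  = (-5, -1); dL² = 9
right sensor world pos = (-5, -7); dR² = 81
sL = 160/9 = 160/9
sR = 160/81 = 160/81
mL = 1·sL + 1/2·sR = 1520/81
mR = 0·sL + 1·sR = 160/81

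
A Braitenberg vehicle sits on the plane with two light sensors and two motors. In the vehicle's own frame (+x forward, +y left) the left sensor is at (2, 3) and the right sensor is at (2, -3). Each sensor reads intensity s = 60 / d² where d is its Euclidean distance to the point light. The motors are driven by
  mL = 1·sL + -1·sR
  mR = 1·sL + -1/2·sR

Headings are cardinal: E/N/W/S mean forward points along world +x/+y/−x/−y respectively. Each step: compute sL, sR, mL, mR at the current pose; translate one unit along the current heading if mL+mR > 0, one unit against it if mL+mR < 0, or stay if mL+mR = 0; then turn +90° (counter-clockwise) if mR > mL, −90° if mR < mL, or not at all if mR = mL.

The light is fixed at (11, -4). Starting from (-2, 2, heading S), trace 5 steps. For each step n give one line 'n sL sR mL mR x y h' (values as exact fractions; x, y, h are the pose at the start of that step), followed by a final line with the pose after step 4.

n=0: pose=(-2,2,S); sL=15/29, sR=15/68; mL=585/1972, mR=1605/3944; mL+mR=2775/3944 → advance +1; mR−mL=15/136 → turn +1·90°
n=1: pose=(-2,1,E); sL=12/37, sR=12/25; mL=-144/925, mR=78/925; mL+mR=-66/925 → advance -1; mR−mL=6/25 → turn +1·90°
n=2: pose=(-3,1,N); sL=30/169, sR=6/17; mL=-504/2873, mR=3/2873; mL+mR=-501/2873 → advance -1; mR−mL=3/17 → turn +1·90°
n=3: pose=(-3,0,W); sL=60/257, sR=12/61; mL=576/15677, mR=2118/15677; mL+mR=2694/15677 → advance +1; mR−mL=6/61 → turn +1·90°
n=4: pose=(-4,0,S); sL=15/37, sR=15/82; mL=675/3034, mR=1905/6068; mL+mR=3255/6068 → advance +1; mR−mL=15/164 → turn +1·90°

0 15/29 15/68 585/1972 1605/3944 -2 2 S
1 12/37 12/25 -144/925 78/925 -2 1 E
2 30/169 6/17 -504/2873 3/2873 -3 1 N
3 60/257 12/61 576/15677 2118/15677 -3 0 W
4 15/37 15/82 675/3034 1905/6068 -4 0 S
final -4 -1 E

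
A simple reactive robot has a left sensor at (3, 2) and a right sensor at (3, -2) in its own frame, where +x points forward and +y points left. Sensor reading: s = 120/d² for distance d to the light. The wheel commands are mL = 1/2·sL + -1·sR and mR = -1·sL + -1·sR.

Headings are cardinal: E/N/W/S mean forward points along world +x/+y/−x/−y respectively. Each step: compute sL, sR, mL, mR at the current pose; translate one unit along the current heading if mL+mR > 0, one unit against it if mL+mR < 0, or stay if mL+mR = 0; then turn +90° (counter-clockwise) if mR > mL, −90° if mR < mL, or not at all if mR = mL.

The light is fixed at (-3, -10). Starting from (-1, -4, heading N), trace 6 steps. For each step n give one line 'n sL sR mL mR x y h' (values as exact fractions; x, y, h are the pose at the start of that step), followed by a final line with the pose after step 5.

0 40/27 120/97 -1300/2619 -7120/2619 -1 -4 N
1 60/37 60/17 -1710/629 -3240/629 -1 -5 E
2 120/13 24 -252/13 -432/13 -2 -5 S
3 6 30/17 21/17 -132/17 -2 -4 W
4 40/27 120/97 -1300/2619 -7120/2619 -1 -4 N
5 60/37 60/17 -1710/629 -3240/629 -1 -5 E
final -2 -5 S

n=0: pose=(-1,-4,N); sL=40/27, sR=120/97; mL=-1300/2619, mR=-7120/2619; mL+mR=-8420/2619 → advance -1; mR−mL=-20/9 → turn -1·90°
n=1: pose=(-1,-5,E); sL=60/37, sR=60/17; mL=-1710/629, mR=-3240/629; mL+mR=-4950/629 → advance -1; mR−mL=-90/37 → turn -1·90°
n=2: pose=(-2,-5,S); sL=120/13, sR=24; mL=-252/13, mR=-432/13; mL+mR=-684/13 → advance -1; mR−mL=-180/13 → turn -1·90°
n=3: pose=(-2,-4,W); sL=6, sR=30/17; mL=21/17, mR=-132/17; mL+mR=-111/17 → advance -1; mR−mL=-9 → turn -1·90°
n=4: pose=(-1,-4,N); sL=40/27, sR=120/97; mL=-1300/2619, mR=-7120/2619; mL+mR=-8420/2619 → advance -1; mR−mL=-20/9 → turn -1·90°
n=5: pose=(-1,-5,E); sL=60/37, sR=60/17; mL=-1710/629, mR=-3240/629; mL+mR=-4950/629 → advance -1; mR−mL=-90/37 → turn -1·90°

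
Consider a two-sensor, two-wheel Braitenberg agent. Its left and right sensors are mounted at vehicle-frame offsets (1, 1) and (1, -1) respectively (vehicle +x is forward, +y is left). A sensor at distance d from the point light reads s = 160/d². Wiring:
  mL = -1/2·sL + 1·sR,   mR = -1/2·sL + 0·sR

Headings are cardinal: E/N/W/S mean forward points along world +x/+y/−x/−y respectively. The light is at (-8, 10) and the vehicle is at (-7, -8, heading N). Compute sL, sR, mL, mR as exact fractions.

left sensor world pos  = (-8, -7); dL² = 289
right sensor world pos = (-6, -7); dR² = 293
sL = 160/289 = 160/289
sR = 160/293 = 160/293
mL = -1/2·sL + 1·sR = 22800/84677
mR = -1/2·sL + 0·sR = -80/289

160/289 160/293 22800/84677 -80/289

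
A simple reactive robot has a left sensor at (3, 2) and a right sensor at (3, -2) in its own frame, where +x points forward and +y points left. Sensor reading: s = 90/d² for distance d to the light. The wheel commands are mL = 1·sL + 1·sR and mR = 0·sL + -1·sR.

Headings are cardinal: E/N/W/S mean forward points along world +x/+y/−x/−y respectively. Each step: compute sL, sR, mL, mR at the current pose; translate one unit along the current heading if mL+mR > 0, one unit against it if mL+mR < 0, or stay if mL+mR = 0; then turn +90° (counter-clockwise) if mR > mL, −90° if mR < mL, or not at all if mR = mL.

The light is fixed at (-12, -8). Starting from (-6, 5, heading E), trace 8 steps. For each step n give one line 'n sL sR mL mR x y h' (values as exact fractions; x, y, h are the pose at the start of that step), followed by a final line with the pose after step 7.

0 5/17 45/101 1270/1717 -45/101 -6 5 E
1 90/181 18/25 5508/4525 -18/25 -5 5 S
2 45/58 45/106 1845/1537 -45/106 -5 4 W
3 90/241 90/289 47700/69649 -90/289 -6 4 N
4 5/17 45/101 1270/1717 -45/101 -6 5 E
5 90/181 18/25 5508/4525 -18/25 -5 5 S
6 45/58 45/106 1845/1537 -45/106 -5 4 W
7 90/241 90/289 47700/69649 -90/289 -6 4 N
final -6 5 E

n=0: pose=(-6,5,E); sL=5/17, sR=45/101; mL=1270/1717, mR=-45/101; mL+mR=5/17 → advance +1; mR−mL=-2035/1717 → turn -1·90°
n=1: pose=(-5,5,S); sL=90/181, sR=18/25; mL=5508/4525, mR=-18/25; mL+mR=90/181 → advance +1; mR−mL=-8766/4525 → turn -1·90°
n=2: pose=(-5,4,W); sL=45/58, sR=45/106; mL=1845/1537, mR=-45/106; mL+mR=45/58 → advance +1; mR−mL=-4995/3074 → turn -1·90°
n=3: pose=(-6,4,N); sL=90/241, sR=90/289; mL=47700/69649, mR=-90/289; mL+mR=90/241 → advance +1; mR−mL=-69390/69649 → turn -1·90°
n=4: pose=(-6,5,E); sL=5/17, sR=45/101; mL=1270/1717, mR=-45/101; mL+mR=5/17 → advance +1; mR−mL=-2035/1717 → turn -1·90°
n=5: pose=(-5,5,S); sL=90/181, sR=18/25; mL=5508/4525, mR=-18/25; mL+mR=90/181 → advance +1; mR−mL=-8766/4525 → turn -1·90°
n=6: pose=(-5,4,W); sL=45/58, sR=45/106; mL=1845/1537, mR=-45/106; mL+mR=45/58 → advance +1; mR−mL=-4995/3074 → turn -1·90°
n=7: pose=(-6,4,N); sL=90/241, sR=90/289; mL=47700/69649, mR=-90/289; mL+mR=90/241 → advance +1; mR−mL=-69390/69649 → turn -1·90°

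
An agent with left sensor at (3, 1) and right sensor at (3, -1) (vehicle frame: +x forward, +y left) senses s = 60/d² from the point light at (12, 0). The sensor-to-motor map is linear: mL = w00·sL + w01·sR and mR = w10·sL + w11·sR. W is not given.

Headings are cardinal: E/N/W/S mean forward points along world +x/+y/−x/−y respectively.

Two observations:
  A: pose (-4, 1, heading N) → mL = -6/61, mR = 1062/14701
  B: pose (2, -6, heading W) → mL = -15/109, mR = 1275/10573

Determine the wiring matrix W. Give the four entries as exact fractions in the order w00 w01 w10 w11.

-1/2 0 1 -1/2

obs A: pose=(-4,1,N) → sL=12/61, sR=60/241, mL=-6/61, mR=1062/14701
obs B: pose=(2,-6,W) → sL=30/109, sR=30/97, mL=-15/109, mR=1275/10573
sensor matrix S = [[12/61, 60/241], [30/109, 30/97]]; det S = -1193760/155433673
solve [mL_A; mL_B] = S·[w00; w01] and [mR_A; mR_B] = S·[w10; w11]:
  w00 = -1/2, w01 = 0, w10 = 1, w11 = -1/2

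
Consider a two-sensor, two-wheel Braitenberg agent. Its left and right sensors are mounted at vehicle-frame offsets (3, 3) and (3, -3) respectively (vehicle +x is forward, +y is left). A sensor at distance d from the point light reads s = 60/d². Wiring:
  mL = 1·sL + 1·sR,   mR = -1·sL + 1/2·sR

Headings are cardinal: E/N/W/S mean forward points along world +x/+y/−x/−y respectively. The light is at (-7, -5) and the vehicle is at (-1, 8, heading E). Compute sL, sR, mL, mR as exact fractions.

60/337 60/181 31080/60997 -750/60997

left sensor world pos  = (2, 11); dL² = 337
right sensor world pos = (2, 5); dR² = 181
sL = 60/337 = 60/337
sR = 60/181 = 60/181
mL = 1·sL + 1·sR = 31080/60997
mR = -1·sL + 1/2·sR = -750/60997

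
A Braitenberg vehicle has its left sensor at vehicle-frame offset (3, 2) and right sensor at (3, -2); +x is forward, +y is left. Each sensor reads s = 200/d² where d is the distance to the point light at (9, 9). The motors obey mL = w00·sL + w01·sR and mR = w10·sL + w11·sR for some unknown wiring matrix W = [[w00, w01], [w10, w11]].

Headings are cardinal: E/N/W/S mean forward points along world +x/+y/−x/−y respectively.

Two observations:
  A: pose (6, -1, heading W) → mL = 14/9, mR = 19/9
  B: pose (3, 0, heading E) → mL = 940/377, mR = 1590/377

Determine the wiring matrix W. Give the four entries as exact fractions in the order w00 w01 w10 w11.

obs A: pose=(6,-1,W) → sL=10/9, sR=2, mL=14/9, mR=19/9
obs B: pose=(3,0,E) → sL=100/29, sR=20/13, mL=940/377, mR=1590/377
sensor matrix S = [[10/9, 2], [100/29, 20/13]]; det S = -17600/3393
solve [mL_A; mL_B] = S·[w00; w01] and [mR_A; mR_B] = S·[w10; w11]:
  w00 = 1/2, w01 = 1/2, w10 = 1, w11 = 1/2

1/2 1/2 1 1/2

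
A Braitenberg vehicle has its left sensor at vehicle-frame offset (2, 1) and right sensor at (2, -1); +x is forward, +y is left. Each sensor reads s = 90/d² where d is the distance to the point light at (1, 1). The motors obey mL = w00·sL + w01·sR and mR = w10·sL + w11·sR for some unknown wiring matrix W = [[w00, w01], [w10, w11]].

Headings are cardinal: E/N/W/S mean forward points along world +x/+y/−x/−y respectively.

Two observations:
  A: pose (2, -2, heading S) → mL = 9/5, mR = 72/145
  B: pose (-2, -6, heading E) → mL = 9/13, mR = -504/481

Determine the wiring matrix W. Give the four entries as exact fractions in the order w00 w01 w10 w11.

0 1/2 -1 1

obs A: pose=(2,-2,S) → sL=90/29, sR=18/5, mL=9/5, mR=72/145
obs B: pose=(-2,-6,E) → sL=90/37, sR=18/13, mL=9/13, mR=-504/481
sensor matrix S = [[90/29, 18/5], [90/37, 18/13]]; det S = -62208/13949
solve [mL_A; mL_B] = S·[w00; w01] and [mR_A; mR_B] = S·[w10; w11]:
  w00 = 0, w01 = 1/2, w10 = -1, w11 = 1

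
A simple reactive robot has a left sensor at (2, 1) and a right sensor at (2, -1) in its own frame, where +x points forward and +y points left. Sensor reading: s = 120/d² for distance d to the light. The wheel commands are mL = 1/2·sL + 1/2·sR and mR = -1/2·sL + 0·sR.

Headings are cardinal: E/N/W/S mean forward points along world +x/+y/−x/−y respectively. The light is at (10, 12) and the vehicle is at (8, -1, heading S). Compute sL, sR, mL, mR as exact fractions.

60/113 20/39 2300/4407 -30/113

left sensor world pos  = (9, -3); dL² = 226
right sensor world pos = (7, -3); dR² = 234
sL = 120/226 = 60/113
sR = 120/234 = 20/39
mL = 1/2·sL + 1/2·sR = 2300/4407
mR = -1/2·sL + 0·sR = -30/113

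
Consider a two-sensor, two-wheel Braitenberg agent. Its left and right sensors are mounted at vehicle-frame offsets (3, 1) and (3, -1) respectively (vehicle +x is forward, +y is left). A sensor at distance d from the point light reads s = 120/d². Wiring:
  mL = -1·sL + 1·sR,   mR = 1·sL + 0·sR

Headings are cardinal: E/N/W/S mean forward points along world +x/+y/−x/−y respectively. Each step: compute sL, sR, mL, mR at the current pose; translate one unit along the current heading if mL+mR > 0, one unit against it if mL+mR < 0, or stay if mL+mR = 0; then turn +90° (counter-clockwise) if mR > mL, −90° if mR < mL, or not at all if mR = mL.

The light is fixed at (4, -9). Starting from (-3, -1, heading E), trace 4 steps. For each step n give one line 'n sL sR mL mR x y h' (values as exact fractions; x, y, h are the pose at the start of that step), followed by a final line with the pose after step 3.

n=0: pose=(-3,-1,E); sL=120/97, sR=24/13; mL=768/1261, mR=120/97; mL+mR=24/13 → advance +1; mR−mL=792/1261 → turn +1·90°
n=1: pose=(-2,-1,N); sL=12/17, sR=60/73; mL=144/1241, mR=12/17; mL+mR=60/73 → advance +1; mR−mL=732/1241 → turn +1·90°
n=2: pose=(-2,0,W); sL=24/29, sR=120/181; mL=-864/5249, mR=24/29; mL+mR=120/181 → advance +1; mR−mL=5208/5249 → turn +1·90°
n=3: pose=(-3,0,S); sL=5/3, sR=6/5; mL=-7/15, mR=5/3; mL+mR=6/5 → advance +1; mR−mL=32/15 → turn +1·90°

0 120/97 24/13 768/1261 120/97 -3 -1 E
1 12/17 60/73 144/1241 12/17 -2 -1 N
2 24/29 120/181 -864/5249 24/29 -2 0 W
3 5/3 6/5 -7/15 5/3 -3 0 S
final -3 -1 E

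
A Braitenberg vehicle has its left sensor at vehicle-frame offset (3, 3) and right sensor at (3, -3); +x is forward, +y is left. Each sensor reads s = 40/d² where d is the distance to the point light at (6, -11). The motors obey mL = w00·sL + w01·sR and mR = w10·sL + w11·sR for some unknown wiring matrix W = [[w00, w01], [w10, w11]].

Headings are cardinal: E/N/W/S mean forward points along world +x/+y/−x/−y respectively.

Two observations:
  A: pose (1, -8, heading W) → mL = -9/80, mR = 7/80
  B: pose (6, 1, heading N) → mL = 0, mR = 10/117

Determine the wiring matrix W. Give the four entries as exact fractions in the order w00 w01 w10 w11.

obs A: pose=(1,-8,W) → sL=5/8, sR=2/5, mL=-9/80, mR=7/80
obs B: pose=(6,1,N) → sL=20/117, sR=20/117, mL=0, mR=10/117
sensor matrix S = [[5/8, 2/5], [20/117, 20/117]]; det S = 1/26
solve [mL_A; mL_B] = S·[w00; w01] and [mR_A; mR_B] = S·[w10; w11]:
  w00 = -1/2, w01 = 1/2, w10 = -1/2, w11 = 1

-1/2 1/2 -1/2 1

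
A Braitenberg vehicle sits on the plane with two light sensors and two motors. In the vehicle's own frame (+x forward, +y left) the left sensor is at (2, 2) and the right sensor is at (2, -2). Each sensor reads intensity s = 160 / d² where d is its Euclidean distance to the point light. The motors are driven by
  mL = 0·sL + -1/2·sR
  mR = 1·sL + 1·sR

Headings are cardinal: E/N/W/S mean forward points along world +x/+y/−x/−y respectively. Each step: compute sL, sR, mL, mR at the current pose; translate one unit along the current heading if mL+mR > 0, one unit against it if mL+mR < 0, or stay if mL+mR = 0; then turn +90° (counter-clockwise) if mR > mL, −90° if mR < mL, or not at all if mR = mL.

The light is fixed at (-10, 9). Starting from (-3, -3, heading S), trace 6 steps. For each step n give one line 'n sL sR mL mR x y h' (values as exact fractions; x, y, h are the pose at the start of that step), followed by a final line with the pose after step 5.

0 160/277 160/221 -80/221 79680/61217 -3 -3 S
1 80/101 80/153 -40/153 20320/15453 -3 -4 E
2 160/157 160/221 -80/221 60480/34697 -2 -4 N
3 20/29 20/17 -10/17 920/493 -2 -3 W
4 160/277 160/221 -80/221 79680/61217 -3 -3 S
5 80/101 80/153 -40/153 20320/15453 -3 -4 E
final -2 -4 N

n=0: pose=(-3,-3,S); sL=160/277, sR=160/221; mL=-80/221, mR=79680/61217; mL+mR=57520/61217 → advance +1; mR−mL=101840/61217 → turn +1·90°
n=1: pose=(-3,-4,E); sL=80/101, sR=80/153; mL=-40/153, mR=20320/15453; mL+mR=16280/15453 → advance +1; mR−mL=8120/5151 → turn +1·90°
n=2: pose=(-2,-4,N); sL=160/157, sR=160/221; mL=-80/221, mR=60480/34697; mL+mR=47920/34697 → advance +1; mR−mL=73040/34697 → turn +1·90°
n=3: pose=(-2,-3,W); sL=20/29, sR=20/17; mL=-10/17, mR=920/493; mL+mR=630/493 → advance +1; mR−mL=1210/493 → turn +1·90°
n=4: pose=(-3,-3,S); sL=160/277, sR=160/221; mL=-80/221, mR=79680/61217; mL+mR=57520/61217 → advance +1; mR−mL=101840/61217 → turn +1·90°
n=5: pose=(-3,-4,E); sL=80/101, sR=80/153; mL=-40/153, mR=20320/15453; mL+mR=16280/15453 → advance +1; mR−mL=8120/5151 → turn +1·90°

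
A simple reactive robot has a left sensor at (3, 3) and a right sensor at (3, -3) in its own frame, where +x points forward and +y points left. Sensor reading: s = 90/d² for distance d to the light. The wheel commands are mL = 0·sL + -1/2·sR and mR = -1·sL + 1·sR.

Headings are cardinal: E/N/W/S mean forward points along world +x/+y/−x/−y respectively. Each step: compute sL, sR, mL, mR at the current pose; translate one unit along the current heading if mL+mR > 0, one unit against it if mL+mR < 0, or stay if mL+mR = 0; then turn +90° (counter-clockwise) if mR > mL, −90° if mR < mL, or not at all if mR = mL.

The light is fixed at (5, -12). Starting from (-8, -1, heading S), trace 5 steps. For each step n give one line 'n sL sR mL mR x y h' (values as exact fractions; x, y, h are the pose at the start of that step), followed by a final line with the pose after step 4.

n=0: pose=(-8,-1,S); sL=45/82, sR=9/32; mL=-9/64, mR=-351/1312; mL+mR=-1071/2624 → advance -1; mR−mL=-333/2624 → turn -1·90°
n=1: pose=(-8,0,W); sL=90/337, sR=90/481; mL=-45/481, mR=-12960/162097; mL+mR=-28125/162097 → advance -1; mR−mL=2205/162097 → turn +1·90°
n=2: pose=(-7,0,S); sL=5/9, sR=5/17; mL=-5/34, mR=-40/153; mL+mR=-125/306 → advance -1; mR−mL=-35/306 → turn -1·90°
n=3: pose=(-7,1,W); sL=18/65, sR=90/481; mL=-45/481, mR=-216/2405; mL+mR=-441/2405 → advance -1; mR−mL=9/2405 → turn +1·90°
n=4: pose=(-6,1,S); sL=45/82, sR=45/148; mL=-45/296, mR=-1485/6068; mL+mR=-4815/12136 → advance -1; mR−mL=-1125/12136 → turn -1·90°

0 45/82 9/32 -9/64 -351/1312 -8 -1 S
1 90/337 90/481 -45/481 -12960/162097 -8 0 W
2 5/9 5/17 -5/34 -40/153 -7 0 S
3 18/65 90/481 -45/481 -216/2405 -7 1 W
4 45/82 45/148 -45/296 -1485/6068 -6 1 S
final -6 2 W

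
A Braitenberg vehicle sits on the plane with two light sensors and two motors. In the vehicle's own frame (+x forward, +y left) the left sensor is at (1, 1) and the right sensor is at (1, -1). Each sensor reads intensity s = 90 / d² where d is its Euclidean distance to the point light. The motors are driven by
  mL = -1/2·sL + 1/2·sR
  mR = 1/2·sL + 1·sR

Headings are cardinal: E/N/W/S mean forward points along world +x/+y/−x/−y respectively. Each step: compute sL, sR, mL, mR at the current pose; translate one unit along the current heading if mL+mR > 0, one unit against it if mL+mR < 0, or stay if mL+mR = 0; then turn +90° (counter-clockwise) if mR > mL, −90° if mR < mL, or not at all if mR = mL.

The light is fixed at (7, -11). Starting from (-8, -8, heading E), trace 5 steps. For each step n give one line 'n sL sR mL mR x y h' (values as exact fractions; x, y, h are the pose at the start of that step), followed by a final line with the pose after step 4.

n=0: pose=(-8,-8,E); sL=45/106, sR=9/20; mL=27/2120, mR=351/530; mL+mR=27/40 → advance +1; mR−mL=1377/2120 → turn +1·90°
n=1: pose=(-7,-8,N); sL=90/241, sR=18/37; mL=504/8917, mR=6003/8917; mL+mR=27/37 → advance +1; mR−mL=5499/8917 → turn +1·90°
n=2: pose=(-7,-7,W); sL=5/13, sR=9/25; mL=-4/325, mR=359/650; mL+mR=27/50 → advance +1; mR−mL=367/650 → turn +1·90°
n=3: pose=(-8,-7,S); sL=18/41, sR=18/53; mL=-108/2173, mR=1215/2173; mL+mR=27/53 → advance +1; mR−mL=1323/2173 → turn +1·90°
n=4: pose=(-8,-8,E); sL=45/106, sR=9/20; mL=27/2120, mR=351/530; mL+mR=27/40 → advance +1; mR−mL=1377/2120 → turn +1·90°

0 45/106 9/20 27/2120 351/530 -8 -8 E
1 90/241 18/37 504/8917 6003/8917 -7 -8 N
2 5/13 9/25 -4/325 359/650 -7 -7 W
3 18/41 18/53 -108/2173 1215/2173 -8 -7 S
4 45/106 9/20 27/2120 351/530 -8 -8 E
final -7 -8 N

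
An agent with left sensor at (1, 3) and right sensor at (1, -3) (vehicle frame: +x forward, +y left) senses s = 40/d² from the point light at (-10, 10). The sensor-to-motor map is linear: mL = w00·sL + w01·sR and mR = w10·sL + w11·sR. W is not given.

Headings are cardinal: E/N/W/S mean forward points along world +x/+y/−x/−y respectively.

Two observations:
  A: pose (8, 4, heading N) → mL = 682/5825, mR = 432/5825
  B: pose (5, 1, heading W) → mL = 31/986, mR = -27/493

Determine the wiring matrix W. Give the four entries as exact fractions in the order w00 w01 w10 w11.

1 -1/2 1 -1

obs A: pose=(8,4,N) → sL=4/25, sR=20/233, mL=682/5825, mR=432/5825
obs B: pose=(5,1,W) → sL=2/17, sR=5/29, mL=31/986, mR=-27/493
sensor matrix S = [[4/25, 20/233], [2/17, 5/29]]; det S = 10044/574345
solve [mL_A; mL_B] = S·[w00; w01] and [mR_A; mR_B] = S·[w10; w11]:
  w00 = 1, w01 = -1/2, w10 = 1, w11 = -1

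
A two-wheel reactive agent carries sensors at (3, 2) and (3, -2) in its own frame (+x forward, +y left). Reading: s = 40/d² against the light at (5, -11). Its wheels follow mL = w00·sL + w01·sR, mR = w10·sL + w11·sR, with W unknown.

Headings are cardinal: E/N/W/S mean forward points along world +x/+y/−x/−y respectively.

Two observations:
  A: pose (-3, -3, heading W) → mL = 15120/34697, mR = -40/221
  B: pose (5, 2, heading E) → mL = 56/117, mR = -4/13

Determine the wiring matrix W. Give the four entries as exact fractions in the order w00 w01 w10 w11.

1 1 0 -1

obs A: pose=(-3,-3,W) → sL=40/157, sR=40/221, mL=15120/34697, mR=-40/221
obs B: pose=(5,2,E) → sL=20/117, sR=4/13, mL=56/117, mR=-4/13
sensor matrix S = [[40/157, 40/221], [20/117, 4/13]]; det S = 192640/4059549
solve [mL_A; mL_B] = S·[w00; w01] and [mR_A; mR_B] = S·[w10; w11]:
  w00 = 1, w01 = 1, w10 = 0, w11 = -1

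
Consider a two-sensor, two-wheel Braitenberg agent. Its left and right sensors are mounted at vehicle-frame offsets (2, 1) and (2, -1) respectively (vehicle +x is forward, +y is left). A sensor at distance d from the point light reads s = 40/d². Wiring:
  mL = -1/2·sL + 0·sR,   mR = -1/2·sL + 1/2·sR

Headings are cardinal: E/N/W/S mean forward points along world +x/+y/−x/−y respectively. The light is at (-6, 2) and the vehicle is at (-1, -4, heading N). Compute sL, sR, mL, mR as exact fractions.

left sensor world pos  = (-2, -2); dL² = 32
right sensor world pos = (0, -2); dR² = 52
sL = 40/32 = 5/4
sR = 40/52 = 10/13
mL = -1/2·sL + 0·sR = -5/8
mR = -1/2·sL + 1/2·sR = -25/104

5/4 10/13 -5/8 -25/104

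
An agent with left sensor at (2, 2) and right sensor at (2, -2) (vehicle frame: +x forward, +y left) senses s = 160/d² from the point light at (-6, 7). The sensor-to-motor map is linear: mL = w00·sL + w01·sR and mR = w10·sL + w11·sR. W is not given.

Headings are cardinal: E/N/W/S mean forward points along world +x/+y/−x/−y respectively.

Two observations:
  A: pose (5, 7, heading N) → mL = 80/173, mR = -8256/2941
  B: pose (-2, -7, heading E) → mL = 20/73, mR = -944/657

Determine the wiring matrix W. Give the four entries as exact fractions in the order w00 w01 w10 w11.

obs A: pose=(5,7,N) → sL=32/17, sR=160/173, mL=80/173, mR=-8256/2941
obs B: pose=(-2,-7,E) → sL=8/9, sR=40/73, mL=20/73, mR=-944/657
sensor matrix S = [[32/17, 160/173], [8/9, 40/73]]; det S = 404480/1932237
solve [mL_A; mL_B] = S·[w00; w01] and [mR_A; mR_B] = S·[w10; w11]:
  w00 = 0, w01 = 1/2, w10 = -1, w11 = -1

0 1/2 -1 -1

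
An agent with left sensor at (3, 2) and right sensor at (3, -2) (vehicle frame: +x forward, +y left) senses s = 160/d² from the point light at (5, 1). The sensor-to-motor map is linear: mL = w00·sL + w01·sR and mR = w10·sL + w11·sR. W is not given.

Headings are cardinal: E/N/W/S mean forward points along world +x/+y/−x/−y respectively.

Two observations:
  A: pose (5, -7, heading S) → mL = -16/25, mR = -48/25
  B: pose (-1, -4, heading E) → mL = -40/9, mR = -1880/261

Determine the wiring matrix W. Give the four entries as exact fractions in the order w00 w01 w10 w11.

-1/2 0 -1/2 -1

obs A: pose=(5,-7,S) → sL=32/25, sR=32/25, mL=-16/25, mR=-48/25
obs B: pose=(-1,-4,E) → sL=80/9, sR=80/29, mL=-40/9, mR=-1880/261
sensor matrix S = [[32/25, 32/25], [80/9, 80/29]]; det S = -2048/261
solve [mL_A; mL_B] = S·[w00; w01] and [mR_A; mR_B] = S·[w10; w11]:
  w00 = -1/2, w01 = 0, w10 = -1/2, w11 = -1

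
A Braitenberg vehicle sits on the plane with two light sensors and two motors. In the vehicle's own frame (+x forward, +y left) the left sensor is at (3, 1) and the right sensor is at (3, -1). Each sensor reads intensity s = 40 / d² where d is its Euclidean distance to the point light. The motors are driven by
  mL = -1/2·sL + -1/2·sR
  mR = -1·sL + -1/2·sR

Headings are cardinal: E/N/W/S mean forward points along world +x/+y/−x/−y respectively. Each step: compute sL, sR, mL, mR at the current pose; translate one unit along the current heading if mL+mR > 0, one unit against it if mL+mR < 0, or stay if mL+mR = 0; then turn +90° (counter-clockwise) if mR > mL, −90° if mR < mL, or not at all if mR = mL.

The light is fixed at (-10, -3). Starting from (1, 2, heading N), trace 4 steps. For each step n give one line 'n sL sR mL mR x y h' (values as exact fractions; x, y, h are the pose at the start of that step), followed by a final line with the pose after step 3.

n=0: pose=(1,2,N); sL=10/41, sR=5/26; mL=-465/2132, mR=-725/2132; mL+mR=-595/1066 → advance -1; mR−mL=-5/41 → turn -1·90°
n=1: pose=(1,1,E); sL=40/221, sR=8/41; mL=-1704/9061, mR=-2524/9061; mL+mR=-4228/9061 → advance -1; mR−mL=-20/221 → turn -1·90°
n=2: pose=(0,1,S); sL=20/61, sR=20/41; mL=-1020/2501, mR=-1430/2501; mL+mR=-2450/2501 → advance -1; mR−mL=-10/61 → turn -1·90°
n=3: pose=(0,2,W); sL=8/13, sR=8/17; mL=-120/221, mR=-188/221; mL+mR=-308/221 → advance -1; mR−mL=-4/13 → turn -1·90°

0 10/41 5/26 -465/2132 -725/2132 1 2 N
1 40/221 8/41 -1704/9061 -2524/9061 1 1 E
2 20/61 20/41 -1020/2501 -1430/2501 0 1 S
3 8/13 8/17 -120/221 -188/221 0 2 W
final 1 2 N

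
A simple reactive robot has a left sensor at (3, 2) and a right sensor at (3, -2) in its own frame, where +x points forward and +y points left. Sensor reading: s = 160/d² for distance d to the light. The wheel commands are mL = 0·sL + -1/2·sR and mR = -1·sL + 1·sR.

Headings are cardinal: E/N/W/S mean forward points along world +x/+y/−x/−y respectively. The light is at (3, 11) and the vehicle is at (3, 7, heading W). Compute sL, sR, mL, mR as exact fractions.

left sensor world pos  = (0, 5); dL² = 45
right sensor world pos = (0, 9); dR² = 13
sL = 160/45 = 32/9
sR = 160/13 = 160/13
mL = 0·sL + -1/2·sR = -80/13
mR = -1·sL + 1·sR = 1024/117

32/9 160/13 -80/13 1024/117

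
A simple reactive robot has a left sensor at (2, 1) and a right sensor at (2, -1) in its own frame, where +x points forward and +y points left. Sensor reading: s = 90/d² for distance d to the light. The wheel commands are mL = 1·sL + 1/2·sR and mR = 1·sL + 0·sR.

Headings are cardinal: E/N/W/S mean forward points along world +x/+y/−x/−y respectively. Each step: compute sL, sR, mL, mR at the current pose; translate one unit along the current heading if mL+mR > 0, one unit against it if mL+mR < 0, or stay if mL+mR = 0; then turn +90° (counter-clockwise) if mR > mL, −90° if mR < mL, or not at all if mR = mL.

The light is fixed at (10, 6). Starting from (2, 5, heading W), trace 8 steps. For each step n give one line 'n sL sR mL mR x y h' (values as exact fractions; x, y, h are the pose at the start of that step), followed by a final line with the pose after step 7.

0 45/52 9/10 171/130 45/52 2 5 W
1 90/101 18/13 2079/1313 90/101 1 5 N
2 9/5 9/5 27/10 9/5 1 6 E
3 90/53 18/17 2007/901 90/53 2 6 S
4 45/52 9/10 171/130 45/52 2 5 W
5 90/101 18/13 2079/1313 90/101 1 5 N
6 9/5 9/5 27/10 9/5 1 6 E
7 90/53 18/17 2007/901 90/53 2 6 S
final 2 5 W

n=0: pose=(2,5,W); sL=45/52, sR=9/10; mL=171/130, mR=45/52; mL+mR=567/260 → advance +1; mR−mL=-9/20 → turn -1·90°
n=1: pose=(1,5,N); sL=90/101, sR=18/13; mL=2079/1313, mR=90/101; mL+mR=3249/1313 → advance +1; mR−mL=-9/13 → turn -1·90°
n=2: pose=(1,6,E); sL=9/5, sR=9/5; mL=27/10, mR=9/5; mL+mR=9/2 → advance +1; mR−mL=-9/10 → turn -1·90°
n=3: pose=(2,6,S); sL=90/53, sR=18/17; mL=2007/901, mR=90/53; mL+mR=3537/901 → advance +1; mR−mL=-9/17 → turn -1·90°
n=4: pose=(2,5,W); sL=45/52, sR=9/10; mL=171/130, mR=45/52; mL+mR=567/260 → advance +1; mR−mL=-9/20 → turn -1·90°
n=5: pose=(1,5,N); sL=90/101, sR=18/13; mL=2079/1313, mR=90/101; mL+mR=3249/1313 → advance +1; mR−mL=-9/13 → turn -1·90°
n=6: pose=(1,6,E); sL=9/5, sR=9/5; mL=27/10, mR=9/5; mL+mR=9/2 → advance +1; mR−mL=-9/10 → turn -1·90°
n=7: pose=(2,6,S); sL=90/53, sR=18/17; mL=2007/901, mR=90/53; mL+mR=3537/901 → advance +1; mR−mL=-9/17 → turn -1·90°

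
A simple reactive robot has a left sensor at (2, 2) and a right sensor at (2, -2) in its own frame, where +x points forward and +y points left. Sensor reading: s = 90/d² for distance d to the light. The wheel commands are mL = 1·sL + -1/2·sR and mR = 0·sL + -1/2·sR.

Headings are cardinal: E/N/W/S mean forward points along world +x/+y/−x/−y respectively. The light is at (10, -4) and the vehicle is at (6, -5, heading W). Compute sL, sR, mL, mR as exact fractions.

2 90/37 29/37 -45/37

left sensor world pos  = (4, -7); dL² = 45
right sensor world pos = (4, -3); dR² = 37
sL = 90/45 = 2
sR = 90/37 = 90/37
mL = 1·sL + -1/2·sR = 29/37
mR = 0·sL + -1/2·sR = -45/37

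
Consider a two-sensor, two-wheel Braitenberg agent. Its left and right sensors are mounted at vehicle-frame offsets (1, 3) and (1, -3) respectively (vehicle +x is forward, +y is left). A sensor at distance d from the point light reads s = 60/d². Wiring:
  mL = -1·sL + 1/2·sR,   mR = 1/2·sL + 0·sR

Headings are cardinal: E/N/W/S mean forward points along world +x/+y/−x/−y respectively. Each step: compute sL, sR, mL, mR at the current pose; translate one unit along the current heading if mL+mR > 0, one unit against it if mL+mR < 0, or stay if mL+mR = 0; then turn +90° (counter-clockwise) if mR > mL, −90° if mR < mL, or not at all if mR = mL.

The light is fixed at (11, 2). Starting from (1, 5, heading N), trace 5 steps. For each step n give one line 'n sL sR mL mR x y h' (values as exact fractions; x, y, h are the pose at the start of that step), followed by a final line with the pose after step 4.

n=0: pose=(1,5,N); sL=12/37, sR=12/13; mL=66/481, mR=6/37; mL+mR=144/481 → advance +1; mR−mL=12/481 → turn +1·90°
n=1: pose=(1,6,W); sL=30/61, sR=6/17; mL=-327/1037, mR=15/61; mL+mR=-72/1037 → advance -1; mR−mL=582/1037 → turn +1·90°
n=2: pose=(2,6,S); sL=4/3, sR=20/51; mL=-58/51, mR=2/3; mL+mR=-8/17 → advance -1; mR−mL=92/51 → turn +1·90°
n=3: pose=(2,7,E); sL=15/32, sR=15/17; mL=-15/544, mR=15/64; mL+mR=225/1088 → advance +1; mR−mL=285/1088 → turn +1·90°
n=4: pose=(3,7,N); sL=60/157, sR=60/61; mL=1050/9577, mR=30/157; mL+mR=2880/9577 → advance +1; mR−mL=780/9577 → turn +1·90°

0 12/37 12/13 66/481 6/37 1 5 N
1 30/61 6/17 -327/1037 15/61 1 6 W
2 4/3 20/51 -58/51 2/3 2 6 S
3 15/32 15/17 -15/544 15/64 2 7 E
4 60/157 60/61 1050/9577 30/157 3 7 N
final 3 8 W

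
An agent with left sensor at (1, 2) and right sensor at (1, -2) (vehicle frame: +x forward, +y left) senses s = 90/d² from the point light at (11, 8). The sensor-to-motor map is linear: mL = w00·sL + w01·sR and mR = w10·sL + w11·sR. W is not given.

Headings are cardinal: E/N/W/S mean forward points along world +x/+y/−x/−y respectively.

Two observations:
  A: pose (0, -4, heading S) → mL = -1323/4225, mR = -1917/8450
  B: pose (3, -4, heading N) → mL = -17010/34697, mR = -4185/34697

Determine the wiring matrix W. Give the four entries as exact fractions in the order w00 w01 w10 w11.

-1/2 -1/2 -1 1/2

obs A: pose=(0,-4,S) → sL=9/25, sR=45/169, mL=-1323/4225, mR=-1917/8450
obs B: pose=(3,-4,N) → sL=90/221, sR=90/157, mL=-17010/34697, mR=-4185/34697
sensor matrix S = [[9/25, 45/169], [90/221, 90/157]]; det S = 2871288/29318965
solve [mL_A; mL_B] = S·[w00; w01] and [mR_A; mR_B] = S·[w10; w11]:
  w00 = -1/2, w01 = -1/2, w10 = -1, w11 = 1/2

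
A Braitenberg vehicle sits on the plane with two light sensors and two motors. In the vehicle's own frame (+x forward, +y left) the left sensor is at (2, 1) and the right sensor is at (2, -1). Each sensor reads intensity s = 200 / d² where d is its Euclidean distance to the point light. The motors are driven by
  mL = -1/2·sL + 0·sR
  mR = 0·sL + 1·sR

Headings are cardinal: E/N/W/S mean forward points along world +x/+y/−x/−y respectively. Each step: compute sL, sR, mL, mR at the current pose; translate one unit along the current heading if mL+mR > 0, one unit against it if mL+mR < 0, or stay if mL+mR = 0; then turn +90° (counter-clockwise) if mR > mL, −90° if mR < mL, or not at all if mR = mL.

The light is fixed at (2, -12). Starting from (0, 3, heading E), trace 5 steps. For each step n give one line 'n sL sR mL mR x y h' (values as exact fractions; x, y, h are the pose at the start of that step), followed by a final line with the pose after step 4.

0 25/32 50/49 -25/64 50/49 0 3 E
1 200/293 200/289 -100/293 200/289 1 3 N
2 100/117 100/149 -50/117 100/149 1 4 W
3 200/197 40/41 -100/197 40/41 0 4 S
4 25/32 50/49 -25/64 50/49 0 3 E
final 1 3 N

n=0: pose=(0,3,E); sL=25/32, sR=50/49; mL=-25/64, mR=50/49; mL+mR=1975/3136 → advance +1; mR−mL=4425/3136 → turn +1·90°
n=1: pose=(1,3,N); sL=200/293, sR=200/289; mL=-100/293, mR=200/289; mL+mR=29700/84677 → advance +1; mR−mL=87500/84677 → turn +1·90°
n=2: pose=(1,4,W); sL=100/117, sR=100/149; mL=-50/117, mR=100/149; mL+mR=4250/17433 → advance +1; mR−mL=19150/17433 → turn +1·90°
n=3: pose=(0,4,S); sL=200/197, sR=40/41; mL=-100/197, mR=40/41; mL+mR=3780/8077 → advance +1; mR−mL=11980/8077 → turn +1·90°
n=4: pose=(0,3,E); sL=25/32, sR=50/49; mL=-25/64, mR=50/49; mL+mR=1975/3136 → advance +1; mR−mL=4425/3136 → turn +1·90°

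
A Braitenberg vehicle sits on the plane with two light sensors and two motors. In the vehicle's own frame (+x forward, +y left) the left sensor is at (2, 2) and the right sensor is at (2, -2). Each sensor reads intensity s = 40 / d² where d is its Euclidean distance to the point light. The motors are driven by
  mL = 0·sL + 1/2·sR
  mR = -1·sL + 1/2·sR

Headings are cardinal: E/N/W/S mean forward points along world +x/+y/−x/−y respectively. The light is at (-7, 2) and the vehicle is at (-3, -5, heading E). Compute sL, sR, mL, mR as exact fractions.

40/61 40/117 20/117 -3460/7137

left sensor world pos  = (-1, -3); dL² = 61
right sensor world pos = (-1, -7); dR² = 117
sL = 40/61 = 40/61
sR = 40/117 = 40/117
mL = 0·sL + 1/2·sR = 20/117
mR = -1·sL + 1/2·sR = -3460/7137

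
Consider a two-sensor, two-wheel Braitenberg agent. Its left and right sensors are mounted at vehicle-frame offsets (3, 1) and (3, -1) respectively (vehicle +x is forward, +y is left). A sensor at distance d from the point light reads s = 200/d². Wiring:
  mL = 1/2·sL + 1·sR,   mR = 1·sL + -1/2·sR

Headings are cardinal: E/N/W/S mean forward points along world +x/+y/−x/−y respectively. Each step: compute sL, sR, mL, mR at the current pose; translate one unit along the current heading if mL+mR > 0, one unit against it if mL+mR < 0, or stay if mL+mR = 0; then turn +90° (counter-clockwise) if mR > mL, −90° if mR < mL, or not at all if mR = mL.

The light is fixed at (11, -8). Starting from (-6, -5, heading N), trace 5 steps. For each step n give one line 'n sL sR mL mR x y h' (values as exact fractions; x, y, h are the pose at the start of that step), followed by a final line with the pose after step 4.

n=0: pose=(-6,-5,N); sL=5/9, sR=50/73; mL=1265/1314, mR=140/657; mL+mR=515/438 → advance +1; mR−mL=-985/1314 → turn -1·90°
n=1: pose=(-6,-4,E); sL=200/221, sR=40/41; mL=12940/9061, mR=3780/9061; mL+mR=16720/9061 → advance +1; mR−mL=-9160/9061 → turn -1·90°
n=2: pose=(-5,-4,S); sL=100/113, sR=20/29; mL=3710/3277, mR=1770/3277; mL+mR=5480/3277 → advance +1; mR−mL=-1940/3277 → turn -1·90°
n=3: pose=(-5,-5,W); sL=40/73, sR=200/377; mL=22140/27521, mR=7780/27521; mL+mR=29920/27521 → advance +1; mR−mL=-14360/27521 → turn -1·90°
n=4: pose=(-6,-5,N); sL=5/9, sR=50/73; mL=1265/1314, mR=140/657; mL+mR=515/438 → advance +1; mR−mL=-985/1314 → turn -1·90°

0 5/9 50/73 1265/1314 140/657 -6 -5 N
1 200/221 40/41 12940/9061 3780/9061 -6 -4 E
2 100/113 20/29 3710/3277 1770/3277 -5 -4 S
3 40/73 200/377 22140/27521 7780/27521 -5 -5 W
4 5/9 50/73 1265/1314 140/657 -6 -5 N
final -6 -4 E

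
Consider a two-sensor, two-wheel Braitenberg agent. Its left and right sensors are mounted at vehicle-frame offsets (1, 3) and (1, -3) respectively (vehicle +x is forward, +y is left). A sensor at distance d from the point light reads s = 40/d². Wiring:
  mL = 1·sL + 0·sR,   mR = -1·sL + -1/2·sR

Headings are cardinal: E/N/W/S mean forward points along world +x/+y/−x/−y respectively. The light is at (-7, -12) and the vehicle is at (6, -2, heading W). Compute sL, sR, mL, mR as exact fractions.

left sensor world pos  = (5, -5); dL² = 193
right sensor world pos = (5, 1); dR² = 313
sL = 40/193 = 40/193
sR = 40/313 = 40/313
mL = 1·sL + 0·sR = 40/193
mR = -1·sL + -1/2·sR = -16380/60409

40/193 40/313 40/193 -16380/60409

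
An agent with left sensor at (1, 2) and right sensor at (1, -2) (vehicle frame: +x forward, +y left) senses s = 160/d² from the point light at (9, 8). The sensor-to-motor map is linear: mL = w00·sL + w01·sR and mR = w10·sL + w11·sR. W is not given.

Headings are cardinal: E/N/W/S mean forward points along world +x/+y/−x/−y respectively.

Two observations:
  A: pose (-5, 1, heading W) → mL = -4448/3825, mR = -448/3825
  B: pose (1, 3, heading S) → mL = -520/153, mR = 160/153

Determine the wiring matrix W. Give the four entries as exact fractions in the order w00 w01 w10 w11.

-1 -1 1 -1

obs A: pose=(-5,1,W) → sL=80/153, sR=16/25, mL=-4448/3825, mR=-448/3825
obs B: pose=(1,3,S) → sL=20/9, sR=20/17, mL=-520/153, mR=160/153
sensor matrix S = [[80/153, 16/25], [20/9, 20/17]]; det S = -10496/13005
solve [mL_A; mL_B] = S·[w00; w01] and [mR_A; mR_B] = S·[w10; w11]:
  w00 = -1, w01 = -1, w10 = 1, w11 = -1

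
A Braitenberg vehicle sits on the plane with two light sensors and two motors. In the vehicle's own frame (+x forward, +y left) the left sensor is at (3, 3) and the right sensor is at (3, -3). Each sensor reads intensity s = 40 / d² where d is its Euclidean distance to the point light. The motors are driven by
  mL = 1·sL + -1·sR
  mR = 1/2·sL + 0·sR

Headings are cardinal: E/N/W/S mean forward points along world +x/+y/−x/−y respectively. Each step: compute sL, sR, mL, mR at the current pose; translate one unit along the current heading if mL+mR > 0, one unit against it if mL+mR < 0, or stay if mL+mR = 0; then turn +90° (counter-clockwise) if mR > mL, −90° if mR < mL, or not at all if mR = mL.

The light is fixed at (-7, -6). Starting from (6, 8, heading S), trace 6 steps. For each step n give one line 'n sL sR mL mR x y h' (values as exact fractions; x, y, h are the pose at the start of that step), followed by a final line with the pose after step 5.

n=0: pose=(6,8,S); sL=40/377, sR=40/221; mL=-480/6409, mR=20/377; mL+mR=-140/6409 → advance -1; mR−mL=820/6409 → turn +1·90°
n=1: pose=(6,9,E); sL=2/29, sR=1/10; mL=-9/290, mR=1/29; mL+mR=1/290 → advance +1; mR−mL=19/290 → turn +1·90°
n=2: pose=(7,9,N); sL=8/89, sR=40/613; mL=1344/54557, mR=4/89; mL+mR=3796/54557 → advance +1; mR−mL=1108/54557 → turn +1·90°
n=3: pose=(7,10,W); sL=4/29, sR=20/241; mL=384/6989, mR=2/29; mL+mR=866/6989 → advance +1; mR−mL=98/6989 → turn +1·90°
n=4: pose=(6,10,S); sL=8/85, sR=40/269; mL=-1248/22865, mR=4/85; mL+mR=-172/22865 → advance -1; mR−mL=2324/22865 → turn +1·90°
n=5: pose=(6,11,E); sL=5/82, sR=10/113; mL=-255/9266, mR=5/164; mL+mR=55/18532 → advance +1; mR−mL=1075/18532 → turn +1·90°

0 40/377 40/221 -480/6409 20/377 6 8 S
1 2/29 1/10 -9/290 1/29 6 9 E
2 8/89 40/613 1344/54557 4/89 7 9 N
3 4/29 20/241 384/6989 2/29 7 10 W
4 8/85 40/269 -1248/22865 4/85 6 10 S
5 5/82 10/113 -255/9266 5/164 6 11 E
final 7 11 N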